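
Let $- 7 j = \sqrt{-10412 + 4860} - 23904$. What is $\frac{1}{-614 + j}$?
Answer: $\frac{68621}{192200394} + \frac{7 i \sqrt{347}}{96100197} \approx 0.00035703 + 1.3569 \cdot 10^{-6} i$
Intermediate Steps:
$j = \frac{23904}{7} - \frac{4 i \sqrt{347}}{7}$ ($j = - \frac{\sqrt{-10412 + 4860} - 23904}{7} = - \frac{\sqrt{-5552} - 23904}{7} = - \frac{4 i \sqrt{347} - 23904}{7} = - \frac{-23904 + 4 i \sqrt{347}}{7} = \frac{23904}{7} - \frac{4 i \sqrt{347}}{7} \approx 3414.9 - 10.645 i$)
$\frac{1}{-614 + j} = \frac{1}{-614 + \left(\frac{23904}{7} - \frac{4 i \sqrt{347}}{7}\right)} = \frac{1}{\frac{19606}{7} - \frac{4 i \sqrt{347}}{7}}$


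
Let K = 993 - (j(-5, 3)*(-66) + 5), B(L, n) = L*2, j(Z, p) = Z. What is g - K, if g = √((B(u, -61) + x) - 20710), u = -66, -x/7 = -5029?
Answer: -658 + √14361 ≈ -538.16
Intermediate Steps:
x = 35203 (x = -7*(-5029) = 35203)
B(L, n) = 2*L
g = √14361 (g = √((2*(-66) + 35203) - 20710) = √((-132 + 35203) - 20710) = √(35071 - 20710) = √14361 ≈ 119.84)
K = 658 (K = 993 - (-5*(-66) + 5) = 993 - (330 + 5) = 993 - 1*335 = 993 - 335 = 658)
g - K = √14361 - 1*658 = √14361 - 658 = -658 + √14361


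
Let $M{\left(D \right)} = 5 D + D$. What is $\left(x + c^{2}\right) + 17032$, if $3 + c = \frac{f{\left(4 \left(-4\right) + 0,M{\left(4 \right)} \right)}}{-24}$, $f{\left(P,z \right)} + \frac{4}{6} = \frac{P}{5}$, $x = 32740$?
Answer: $\frac{1612873921}{32400} \approx 49780.0$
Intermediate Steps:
$M{\left(D \right)} = 6 D$
$f{\left(P,z \right)} = - \frac{2}{3} + \frac{P}{5}$
$c = - \frac{511}{180}$ ($c = -3 + \frac{- \frac{2}{3} + \frac{4 \left(-4\right) + 0}{5}}{-24} = -3 + \left(- \frac{2}{3} + \frac{-16 + 0}{5}\right) \left(- \frac{1}{24}\right) = -3 + \left(- \frac{2}{3} + \frac{1}{5} \left(-16\right)\right) \left(- \frac{1}{24}\right) = -3 + \left(- \frac{2}{3} - \frac{16}{5}\right) \left(- \frac{1}{24}\right) = -3 - - \frac{29}{180} = -3 + \frac{29}{180} = - \frac{511}{180} \approx -2.8389$)
$\left(x + c^{2}\right) + 17032 = \left(32740 + \left(- \frac{511}{180}\right)^{2}\right) + 17032 = \left(32740 + \frac{261121}{32400}\right) + 17032 = \frac{1061037121}{32400} + 17032 = \frac{1612873921}{32400}$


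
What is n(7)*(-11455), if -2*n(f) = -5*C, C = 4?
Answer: -114550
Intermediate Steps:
n(f) = 10 (n(f) = -(-5)*4/2 = -½*(-20) = 10)
n(7)*(-11455) = 10*(-11455) = -114550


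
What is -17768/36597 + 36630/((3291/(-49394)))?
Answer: -22071697273276/40146909 ≈ -5.4977e+5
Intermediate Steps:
-17768/36597 + 36630/((3291/(-49394))) = -17768*1/36597 + 36630/((3291*(-1/49394))) = -17768/36597 + 36630/(-3291/49394) = -17768/36597 + 36630*(-49394/3291) = -17768/36597 - 603100740/1097 = -22071697273276/40146909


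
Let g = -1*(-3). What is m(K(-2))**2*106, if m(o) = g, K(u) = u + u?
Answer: 954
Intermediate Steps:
K(u) = 2*u
g = 3
m(o) = 3
m(K(-2))**2*106 = 3**2*106 = 9*106 = 954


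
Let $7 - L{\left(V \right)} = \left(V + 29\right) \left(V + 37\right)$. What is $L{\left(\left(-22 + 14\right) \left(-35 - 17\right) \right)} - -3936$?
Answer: $-197642$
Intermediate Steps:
$L{\left(V \right)} = 7 - \left(29 + V\right) \left(37 + V\right)$ ($L{\left(V \right)} = 7 - \left(V + 29\right) \left(V + 37\right) = 7 - \left(29 + V\right) \left(37 + V\right)$)
$L{\left(\left(-22 + 14\right) \left(-35 - 17\right) \right)} - -3936 = \left(-1066 - \left(\left(-22 + 14\right) \left(-35 - 17\right)\right)^{2} - 66 \left(-22 + 14\right) \left(-35 - 17\right)\right) - -3936 = \left(-1066 - \left(\left(-8\right) \left(-52\right)\right)^{2} - 66 \left(\left(-8\right) \left(-52\right)\right)\right) + 3936 = \left(-1066 - 416^{2} - 27456\right) + 3936 = \left(-1066 - 173056 - 27456\right) + 3936 = -201578 + 3936 = -197642$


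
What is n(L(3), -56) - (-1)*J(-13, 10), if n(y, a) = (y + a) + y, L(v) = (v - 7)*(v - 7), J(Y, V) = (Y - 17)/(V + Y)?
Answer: -14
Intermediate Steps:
J(Y, V) = (-17 + Y)/(V + Y)
L(v) = (-7 + v)² (L(v) = (-7 + v)*(-7 + v) = (-7 + v)²)
n(y, a) = a + 2*y (n(y, a) = (a + y) + y = a + 2*y)
n(L(3), -56) - (-1)*J(-13, 10) = (-56 + 2*(-7 + 3)²) - (-1)*(-17 - 13)/(10 - 13) = (-56 + 2*(-4)²) - (-1)*-30/(-3) = (-56 + 2*16) - (-1)*(-⅓*(-30)) = (-56 + 32) - (-1)*10 = -24 - 1*(-10) = -24 + 10 = -14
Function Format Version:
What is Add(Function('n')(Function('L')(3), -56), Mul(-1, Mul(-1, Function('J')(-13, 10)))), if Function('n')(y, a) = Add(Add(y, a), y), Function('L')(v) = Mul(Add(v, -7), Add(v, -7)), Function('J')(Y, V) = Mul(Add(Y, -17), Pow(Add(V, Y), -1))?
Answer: -14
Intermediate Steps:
Function('J')(Y, V) = Mul(Pow(Add(V, Y), -1), Add(-17, Y)) (Function('J')(Y, V) = Mul(Add(-17, Y), Pow(Add(V, Y), -1)) = Mul(Pow(Add(V, Y), -1), Add(-17, Y)))
Function('L')(v) = Pow(Add(-7, v), 2) (Function('L')(v) = Mul(Add(-7, v), Add(-7, v)) = Pow(Add(-7, v), 2))
Function('n')(y, a) = Add(a, Mul(2, y)) (Function('n')(y, a) = Add(Add(a, y), y) = Add(a, Mul(2, y)))
Add(Function('n')(Function('L')(3), -56), Mul(-1, Mul(-1, Function('J')(-13, 10)))) = Add(Add(-56, Mul(2, Pow(Add(-7, 3), 2))), Mul(-1, Mul(-1, Mul(Pow(Add(10, -13), -1), Add(-17, -13))))) = Add(Add(-56, Mul(2, Pow(-4, 2))), Mul(-1, Mul(-1, Mul(Pow(-3, -1), -30)))) = Add(Add(-56, Mul(2, 16)), Mul(-1, Mul(-1, Mul(Rational(-1, 3), -30)))) = Add(Add(-56, 32), Mul(-1, Mul(-1, 10))) = Add(-24, Mul(-1, -10)) = Add(-24, 10) = -14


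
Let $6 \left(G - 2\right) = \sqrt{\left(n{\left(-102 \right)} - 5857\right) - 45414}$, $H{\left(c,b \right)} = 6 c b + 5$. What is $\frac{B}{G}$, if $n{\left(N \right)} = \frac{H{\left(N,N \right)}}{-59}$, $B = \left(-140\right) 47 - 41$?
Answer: $- \frac{14063004}{1547957} + \frac{19863 i \sqrt{182157662}}{1547957} \approx -9.0849 + 173.18 i$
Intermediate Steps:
$B = -6621$ ($B = -6580 - 41 = -6621$)
$H{\left(c,b \right)} = 5 + 6 b c$ ($H{\left(c,b \right)} = 6 b c + 5 = 5 + 6 b c$)
$n{\left(N \right)} = - \frac{5}{59} - \frac{6 N^{2}}{59}$ ($n{\left(N \right)} = \frac{5 + 6 N N}{-59} = \left(5 + 6 N^{2}\right) \left(- \frac{1}{59}\right) = - \frac{5}{59} - \frac{6 N^{2}}{59}$)
$G = 2 + \frac{i \sqrt{182157662}}{354}$ ($G = 2 + \frac{\sqrt{\left(\left(- \frac{5}{59} - \frac{6 \left(-102\right)^{2}}{59}\right) - 5857\right) - 45414}}{6} = 2 + \frac{\sqrt{\left(\left(- \frac{5}{59} - \frac{62424}{59}\right) - 5857\right) - 45414}}{6} = 2 + \frac{\sqrt{\left(- \frac{62429}{59} - 5857\right) - 45414}}{6} = 2 + \frac{\sqrt{- \frac{407992}{59} - 45414}}{6} = 2 + \frac{\sqrt{- \frac{3087418}{59}}}{6} = 2 + \frac{\frac{1}{59} i \sqrt{182157662}}{6} = 2 + \frac{i \sqrt{182157662}}{354} \approx 2.0 + 38.126 i$)
$\frac{B}{G} = - \frac{6621}{2 + \frac{i \sqrt{182157662}}{354}}$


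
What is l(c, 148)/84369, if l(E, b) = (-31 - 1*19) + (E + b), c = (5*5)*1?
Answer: 41/28123 ≈ 0.0014579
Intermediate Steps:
c = 25 (c = 25*1 = 25)
l(E, b) = -50 + E + b (l(E, b) = (-31 - 19) + (E + b) = -50 + (E + b) = -50 + E + b)
l(c, 148)/84369 = (-50 + 25 + 148)/84369 = 123*(1/84369) = 41/28123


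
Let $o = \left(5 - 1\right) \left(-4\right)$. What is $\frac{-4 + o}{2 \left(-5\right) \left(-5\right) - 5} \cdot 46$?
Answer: $- \frac{184}{9} \approx -20.444$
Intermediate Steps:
$o = -16$ ($o = 4 \left(-4\right) = -16$)
$\frac{-4 + o}{2 \left(-5\right) \left(-5\right) - 5} \cdot 46 = \frac{-4 - 16}{2 \left(-5\right) \left(-5\right) - 5} \cdot 46 = - \frac{20}{\left(-10\right) \left(-5\right) - 5} \cdot 46 = - \frac{20}{50 - 5} \cdot 46 = - \frac{20}{45} \cdot 46 = \left(-20\right) \frac{1}{45} \cdot 46 = \left(- \frac{4}{9}\right) 46 = - \frac{184}{9}$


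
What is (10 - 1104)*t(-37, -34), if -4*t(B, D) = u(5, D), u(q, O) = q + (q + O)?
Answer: -6564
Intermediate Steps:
u(q, O) = O + 2*q (u(q, O) = q + (O + q) = O + 2*q)
t(B, D) = -5/2 - D/4 (t(B, D) = -(D + 2*5)/4 = -(D + 10)/4 = -(10 + D)/4 = -5/2 - D/4)
(10 - 1104)*t(-37, -34) = (10 - 1104)*(-5/2 - ¼*(-34)) = -1094*(-5/2 + 17/2) = -1094*6 = -6564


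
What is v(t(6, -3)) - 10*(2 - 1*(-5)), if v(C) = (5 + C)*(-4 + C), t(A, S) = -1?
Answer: -90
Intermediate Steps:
v(C) = (-4 + C)*(5 + C)
v(t(6, -3)) - 10*(2 - 1*(-5)) = (-20 - 1 + (-1)**2) - 10*(2 - 1*(-5)) = (-20 - 1 + 1) - 10*(2 + 5) = -20 - 10*7 = -20 - 70 = -90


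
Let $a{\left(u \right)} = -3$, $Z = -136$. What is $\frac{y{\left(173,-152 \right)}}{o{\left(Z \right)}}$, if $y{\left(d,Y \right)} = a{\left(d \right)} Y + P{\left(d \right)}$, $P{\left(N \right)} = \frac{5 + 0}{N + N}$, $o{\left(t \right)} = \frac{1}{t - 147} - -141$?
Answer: $\frac{44652023}{13806092} \approx 3.2342$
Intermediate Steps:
$o{\left(t \right)} = 141 + \frac{1}{-147 + t}$ ($o{\left(t \right)} = \frac{1}{-147 + t} + 141 = 141 + \frac{1}{-147 + t}$)
$P{\left(N \right)} = \frac{5}{2 N}$
$y{\left(d,Y \right)} = - 3 Y + \frac{5}{2 d}$
$\frac{y{\left(173,-152 \right)}}{o{\left(Z \right)}} = \frac{\left(-3\right) \left(-152\right) + \frac{5}{2 \cdot 173}}{\frac{1}{-147 - 136} \left(-20726 + 141 \left(-136\right)\right)} = \frac{456 + \frac{5}{2} \cdot \frac{1}{173}}{\frac{1}{-283} \left(-20726 - 19176\right)} = \frac{456 + \frac{5}{346}}{\left(- \frac{1}{283}\right) \left(-39902\right)} = \frac{157781}{346 \cdot \frac{39902}{283}} = \frac{157781}{346} \cdot \frac{283}{39902} = \frac{44652023}{13806092}$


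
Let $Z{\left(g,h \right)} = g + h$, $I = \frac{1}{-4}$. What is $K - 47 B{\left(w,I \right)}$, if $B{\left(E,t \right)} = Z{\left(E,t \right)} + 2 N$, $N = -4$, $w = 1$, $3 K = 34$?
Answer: $\frac{4225}{12} \approx 352.08$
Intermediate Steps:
$K = \frac{34}{3}$ ($K = \frac{1}{3} \cdot 34 = \frac{34}{3} \approx 11.333$)
$I = - \frac{1}{4} \approx -0.25$
$B{\left(E,t \right)} = -8 + E + t$ ($B{\left(E,t \right)} = \left(E + t\right) + 2 \left(-4\right) = \left(E + t\right) - 8 = -8 + E + t$)
$K - 47 B{\left(w,I \right)} = \frac{34}{3} - 47 \left(-8 + 1 - \frac{1}{4}\right) = \frac{34}{3} - - \frac{1363}{4} = \frac{34}{3} + \frac{1363}{4} = \frac{4225}{12}$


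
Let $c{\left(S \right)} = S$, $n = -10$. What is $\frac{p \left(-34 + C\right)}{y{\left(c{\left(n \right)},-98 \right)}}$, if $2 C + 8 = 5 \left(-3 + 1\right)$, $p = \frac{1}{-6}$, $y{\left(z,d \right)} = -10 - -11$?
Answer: $\frac{43}{6} \approx 7.1667$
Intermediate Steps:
$y{\left(z,d \right)} = 1$ ($y{\left(z,d \right)} = -10 + 11 = 1$)
$p = - \frac{1}{6} \approx -0.16667$
$C = -9$ ($C = -4 + \frac{5 \left(-3 + 1\right)}{2} = -4 + \frac{5 \left(-2\right)}{2} = -4 + \frac{1}{2} \left(-10\right) = -4 - 5 = -9$)
$\frac{p \left(-34 + C\right)}{y{\left(c{\left(n \right)},-98 \right)}} = \frac{\left(- \frac{1}{6}\right) \left(-34 - 9\right)}{1} = \left(- \frac{1}{6}\right) \left(-43\right) 1 = \frac{43}{6} \cdot 1 = \frac{43}{6}$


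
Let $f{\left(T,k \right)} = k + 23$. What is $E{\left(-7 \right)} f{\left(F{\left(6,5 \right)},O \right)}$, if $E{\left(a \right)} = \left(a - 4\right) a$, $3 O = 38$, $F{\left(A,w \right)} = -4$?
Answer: $\frac{8239}{3} \approx 2746.3$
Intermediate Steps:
$O = \frac{38}{3}$ ($O = \frac{1}{3} \cdot 38 = \frac{38}{3} \approx 12.667$)
$f{\left(T,k \right)} = 23 + k$
$E{\left(a \right)} = a \left(-4 + a\right)$ ($E{\left(a \right)} = \left(-4 + a\right) a = a \left(-4 + a\right)$)
$E{\left(-7 \right)} f{\left(F{\left(6,5 \right)},O \right)} = - 7 \left(-4 - 7\right) \left(23 + \frac{38}{3}\right) = \left(-7\right) \left(-11\right) \frac{107}{3} = 77 \cdot \frac{107}{3} = \frac{8239}{3}$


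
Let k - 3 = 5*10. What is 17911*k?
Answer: 949283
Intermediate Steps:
k = 53 (k = 3 + 5*10 = 3 + 50 = 53)
17911*k = 17911*53 = 949283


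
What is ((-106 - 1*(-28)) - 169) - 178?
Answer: -425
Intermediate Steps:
((-106 - 1*(-28)) - 169) - 178 = ((-106 + 28) - 169) - 178 = (-78 - 169) - 178 = -247 - 178 = -425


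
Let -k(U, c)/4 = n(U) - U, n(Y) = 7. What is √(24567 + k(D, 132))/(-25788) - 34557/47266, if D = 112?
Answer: -34557/47266 - √24987/25788 ≈ -0.73725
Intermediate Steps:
k(U, c) = -28 + 4*U (k(U, c) = -4*(7 - U) = -28 + 4*U)
√(24567 + k(D, 132))/(-25788) - 34557/47266 = √(24567 + (-28 + 4*112))/(-25788) - 34557/47266 = √(24567 + (-28 + 448))*(-1/25788) - 34557*1/47266 = √(24567 + 420)*(-1/25788) - 34557/47266 = √24987*(-1/25788) - 34557/47266 = -√24987/25788 - 34557/47266 = -34557/47266 - √24987/25788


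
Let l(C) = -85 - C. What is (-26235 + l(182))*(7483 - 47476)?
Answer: 1059894486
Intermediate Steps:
(-26235 + l(182))*(7483 - 47476) = (-26235 + (-85 - 1*182))*(7483 - 47476) = (-26235 + (-85 - 182))*(-39993) = (-26235 - 267)*(-39993) = -26502*(-39993) = 1059894486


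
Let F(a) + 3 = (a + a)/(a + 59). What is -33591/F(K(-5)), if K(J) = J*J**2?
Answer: -1108503/26 ≈ -42635.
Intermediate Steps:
K(J) = J**3
F(a) = -3 + 2*a/(59 + a) (F(a) = -3 + (a + a)/(a + 59) = -3 + (2*a)/(59 + a) = -3 + 2*a/(59 + a))
-33591/F(K(-5)) = -33591*(59 + (-5)**3)/(-177 - 1*(-5)**3) = -33591*(59 - 125)/(-177 - 1*(-125)) = -33591*(-66/(-177 + 125)) = -33591/((-1/66*(-52))) = -33591/26/33 = -33591*33/26 = -1108503/26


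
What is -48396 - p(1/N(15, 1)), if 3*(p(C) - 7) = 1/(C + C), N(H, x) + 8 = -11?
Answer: -290399/6 ≈ -48400.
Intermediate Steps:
N(H, x) = -19 (N(H, x) = -8 - 11 = -19)
p(C) = 7 + 1/(6*C) (p(C) = 7 + 1/(3*(C + C)) = 7 + 1/(3*((2*C))) = 7 + (1/(2*C))/3 = 7 + 1/(6*C))
-48396 - p(1/N(15, 1)) = -48396 - (7 + 1/(6*(1/(-19)))) = -48396 - (7 + 1/(6*(-1/19))) = -48396 - (7 + (⅙)*(-19)) = -48396 - (7 - 19/6) = -48396 - 1*23/6 = -48396 - 23/6 = -290399/6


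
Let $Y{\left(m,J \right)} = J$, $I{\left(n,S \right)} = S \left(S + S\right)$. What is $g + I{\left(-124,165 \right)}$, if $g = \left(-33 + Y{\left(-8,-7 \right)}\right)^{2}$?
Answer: $56050$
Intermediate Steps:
$I{\left(n,S \right)} = 2 S^{2}$ ($I{\left(n,S \right)} = S 2 S = 2 S^{2}$)
$g = 1600$ ($g = \left(-33 - 7\right)^{2} = \left(-40\right)^{2} = 1600$)
$g + I{\left(-124,165 \right)} = 1600 + 2 \cdot 165^{2} = 1600 + 2 \cdot 27225 = 1600 + 54450 = 56050$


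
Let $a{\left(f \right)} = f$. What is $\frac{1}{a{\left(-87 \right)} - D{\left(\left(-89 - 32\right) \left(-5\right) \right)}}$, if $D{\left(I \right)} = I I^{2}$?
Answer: $- \frac{1}{221445212} \approx -4.5158 \cdot 10^{-9}$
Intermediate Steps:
$D{\left(I \right)} = I^{3}$
$\frac{1}{a{\left(-87 \right)} - D{\left(\left(-89 - 32\right) \left(-5\right) \right)}} = \frac{1}{-87 - \left(\left(-89 - 32\right) \left(-5\right)\right)^{3}} = \frac{1}{-87 - \left(\left(-121\right) \left(-5\right)\right)^{3}} = \frac{1}{-87 - 605^{3}} = \frac{1}{-87 - 221445125} = \frac{1}{-221445212} = - \frac{1}{221445212}$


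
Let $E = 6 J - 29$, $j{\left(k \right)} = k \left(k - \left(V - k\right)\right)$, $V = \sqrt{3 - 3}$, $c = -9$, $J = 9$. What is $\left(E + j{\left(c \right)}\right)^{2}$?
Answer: $34969$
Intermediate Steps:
$V = 0$ ($V = \sqrt{0} = 0$)
$j{\left(k \right)} = 2 k^{2}$ ($j{\left(k \right)} = k \left(k + \left(k - 0\right)\right) = k \left(k + \left(k + 0\right)\right) = k \left(k + k\right) = k 2 k = 2 k^{2}$)
$E = 25$ ($E = 6 \cdot 9 - 29 = 54 - 29 = 25$)
$\left(E + j{\left(c \right)}\right)^{2} = \left(25 + 2 \left(-9\right)^{2}\right)^{2} = \left(25 + 2 \cdot 81\right)^{2} = \left(25 + 162\right)^{2} = 187^{2} = 34969$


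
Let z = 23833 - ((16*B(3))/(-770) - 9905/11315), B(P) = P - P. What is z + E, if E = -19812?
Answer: 9101504/2263 ≈ 4021.9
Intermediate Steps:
B(P) = 0
z = 53936060/2263 (z = 23833 - ((16*0)/(-770) - 9905/11315) = 23833 - (0*(-1/770) - 9905*1/11315) = 23833 - (0 - 1981/2263) = 23833 - 1*(-1981/2263) = 23833 + 1981/2263 = 53936060/2263 ≈ 23834.)
z + E = 53936060/2263 - 19812 = 9101504/2263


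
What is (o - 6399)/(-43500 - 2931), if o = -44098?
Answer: 50497/46431 ≈ 1.0876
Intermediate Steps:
(o - 6399)/(-43500 - 2931) = (-44098 - 6399)/(-43500 - 2931) = -50497/(-46431) = -50497*(-1/46431) = 50497/46431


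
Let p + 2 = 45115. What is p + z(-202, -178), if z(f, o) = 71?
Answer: 45184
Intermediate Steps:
p = 45113 (p = -2 + 45115 = 45113)
p + z(-202, -178) = 45113 + 71 = 45184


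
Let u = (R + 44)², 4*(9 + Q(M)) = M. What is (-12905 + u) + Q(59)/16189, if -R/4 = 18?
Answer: -784907453/64756 ≈ -12121.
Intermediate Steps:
R = -72 (R = -4*18 = -72)
Q(M) = -9 + M/4
u = 784 (u = (-72 + 44)² = (-28)² = 784)
(-12905 + u) + Q(59)/16189 = (-12905 + 784) + (-9 + (¼)*59)/16189 = -12121 + (-9 + 59/4)*(1/16189) = -12121 + (23/4)*(1/16189) = -12121 + 23/64756 = -784907453/64756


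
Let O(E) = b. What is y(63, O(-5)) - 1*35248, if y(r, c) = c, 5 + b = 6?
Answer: -35247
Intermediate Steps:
b = 1 (b = -5 + 6 = 1)
O(E) = 1
y(63, O(-5)) - 1*35248 = 1 - 1*35248 = 1 - 35248 = -35247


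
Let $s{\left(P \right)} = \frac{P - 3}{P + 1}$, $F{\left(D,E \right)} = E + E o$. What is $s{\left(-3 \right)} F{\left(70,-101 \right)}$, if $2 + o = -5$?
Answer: $1818$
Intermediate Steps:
$o = -7$ ($o = -2 - 5 = -7$)
$F{\left(D,E \right)} = - 6 E$ ($F{\left(D,E \right)} = E + E \left(-7\right) = E - 7 E = - 6 E$)
$s{\left(P \right)} = \frac{-3 + P}{1 + P}$
$s{\left(-3 \right)} F{\left(70,-101 \right)} = \frac{-3 - 3}{1 - 3} \left(\left(-6\right) \left(-101\right)\right) = \frac{1}{-2} \left(-6\right) 606 = \left(- \frac{1}{2}\right) \left(-6\right) 606 = 3 \cdot 606 = 1818$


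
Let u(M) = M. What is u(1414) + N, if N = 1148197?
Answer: 1149611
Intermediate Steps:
u(1414) + N = 1414 + 1148197 = 1149611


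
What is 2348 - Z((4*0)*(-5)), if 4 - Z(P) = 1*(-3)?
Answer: 2341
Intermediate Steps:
Z(P) = 7 (Z(P) = 4 - (-3) = 4 - 1*(-3) = 4 + 3 = 7)
2348 - Z((4*0)*(-5)) = 2348 - 1*7 = 2348 - 7 = 2341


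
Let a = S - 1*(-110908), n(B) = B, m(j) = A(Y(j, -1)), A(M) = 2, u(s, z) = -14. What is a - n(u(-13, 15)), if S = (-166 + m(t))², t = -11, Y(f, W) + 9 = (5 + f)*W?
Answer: 137818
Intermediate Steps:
Y(f, W) = -9 + W*(5 + f) (Y(f, W) = -9 + (5 + f)*W = -9 + W*(5 + f))
m(j) = 2
S = 26896 (S = (-166 + 2)² = (-164)² = 26896)
a = 137804 (a = 26896 - 1*(-110908) = 26896 + 110908 = 137804)
a - n(u(-13, 15)) = 137804 - 1*(-14) = 137804 + 14 = 137818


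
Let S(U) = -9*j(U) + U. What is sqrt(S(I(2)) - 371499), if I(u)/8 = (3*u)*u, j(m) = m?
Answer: 3*I*sqrt(41363) ≈ 610.14*I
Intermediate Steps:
I(u) = 24*u**2 (I(u) = 8*((3*u)*u) = 8*(3*u**2) = 24*u**2)
S(U) = -8*U (S(U) = -9*U + U = -8*U)
sqrt(S(I(2)) - 371499) = sqrt(-192*2**2 - 371499) = sqrt(-192*4 - 371499) = sqrt(-8*96 - 371499) = sqrt(-768 - 371499) = sqrt(-372267) = 3*I*sqrt(41363)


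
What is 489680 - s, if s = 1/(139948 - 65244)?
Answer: 36581054719/74704 ≈ 4.8968e+5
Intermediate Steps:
s = 1/74704 ≈ 1.3386e-5
489680 - s = 489680 - 1*1/74704 = 489680 - 1/74704 = 36581054719/74704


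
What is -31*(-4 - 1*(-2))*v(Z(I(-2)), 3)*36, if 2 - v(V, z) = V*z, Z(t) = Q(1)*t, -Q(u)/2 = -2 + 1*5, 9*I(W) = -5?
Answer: -17856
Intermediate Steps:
I(W) = -5/9 (I(W) = (⅑)*(-5) = -5/9)
Q(u) = -6 (Q(u) = -2*(-2 + 1*5) = -2*(-2 + 5) = -2*3 = -6)
Z(t) = -6*t
v(V, z) = 2 - V*z
-31*(-4 - 1*(-2))*v(Z(I(-2)), 3)*36 = -31*(-4 - 1*(-2))*(2 - 1*(-6*(-5/9))*3)*36 = -31*(-4 + 2)*(2 - 1*10/3*3)*36 = -(-62)*(2 - 10)*36 = -(-62)*(-8)*36 = -31*16*36 = -496*36 = -17856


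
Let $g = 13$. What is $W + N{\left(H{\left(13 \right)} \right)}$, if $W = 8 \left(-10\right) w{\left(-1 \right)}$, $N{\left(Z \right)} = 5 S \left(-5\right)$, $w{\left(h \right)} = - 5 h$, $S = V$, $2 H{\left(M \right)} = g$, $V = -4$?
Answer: $-300$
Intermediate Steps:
$H{\left(M \right)} = \frac{13}{2}$ ($H{\left(M \right)} = \frac{1}{2} \cdot 13 = \frac{13}{2}$)
$S = -4$
$N{\left(Z \right)} = 100$ ($N{\left(Z \right)} = 5 \left(-4\right) \left(-5\right) = \left(-20\right) \left(-5\right) = 100$)
$W = -400$ ($W = 8 \left(-10\right) \left(\left(-5\right) \left(-1\right)\right) = \left(-80\right) 5 = -400$)
$W + N{\left(H{\left(13 \right)} \right)} = -400 + 100 = -300$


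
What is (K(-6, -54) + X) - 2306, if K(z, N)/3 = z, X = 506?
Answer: -1818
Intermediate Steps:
K(z, N) = 3*z
(K(-6, -54) + X) - 2306 = (3*(-6) + 506) - 2306 = (-18 + 506) - 2306 = 488 - 2306 = -1818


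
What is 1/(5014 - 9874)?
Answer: -1/4860 ≈ -0.00020576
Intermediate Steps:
1/(5014 - 9874) = 1/(-4860) = -1/4860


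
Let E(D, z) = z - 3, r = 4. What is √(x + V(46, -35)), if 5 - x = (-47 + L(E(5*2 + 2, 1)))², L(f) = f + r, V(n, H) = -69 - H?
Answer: I*√2054 ≈ 45.321*I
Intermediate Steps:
E(D, z) = -3 + z
L(f) = 4 + f (L(f) = f + 4 = 4 + f)
x = -2020 (x = 5 - (-47 + (4 + (-3 + 1)))² = 5 - (-47 + (4 - 2))² = 5 - (-47 + 2)² = 5 - 1*(-45)² = 5 - 1*2025 = 5 - 2025 = -2020)
√(x + V(46, -35)) = √(-2020 + (-69 - 1*(-35))) = √(-2020 + (-69 + 35)) = √(-2020 - 34) = √(-2054) = I*√2054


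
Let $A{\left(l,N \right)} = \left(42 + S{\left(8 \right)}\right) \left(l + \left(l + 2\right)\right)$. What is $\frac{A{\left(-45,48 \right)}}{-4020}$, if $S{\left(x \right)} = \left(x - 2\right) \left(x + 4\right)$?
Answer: $\frac{836}{335} \approx 2.4955$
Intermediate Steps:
$S{\left(x \right)} = \left(-2 + x\right) \left(4 + x\right)$
$A{\left(l,N \right)} = 228 + 228 l$ ($A{\left(l,N \right)} = \left(42 + \left(-8 + 8^{2} + 2 \cdot 8\right)\right) \left(l + \left(l + 2\right)\right) = \left(42 + \left(-8 + 64 + 16\right)\right) \left(l + \left(2 + l\right)\right) = \left(42 + 72\right) \left(2 + 2 l\right) = 114 \left(2 + 2 l\right) = 228 + 228 l$)
$\frac{A{\left(-45,48 \right)}}{-4020} = \frac{228 + 228 \left(-45\right)}{-4020} = \left(228 - 10260\right) \left(- \frac{1}{4020}\right) = \left(-10032\right) \left(- \frac{1}{4020}\right) = \frac{836}{335}$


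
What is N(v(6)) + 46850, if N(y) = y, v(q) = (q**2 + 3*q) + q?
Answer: 46910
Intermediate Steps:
v(q) = q**2 + 4*q
N(v(6)) + 46850 = 6*(4 + 6) + 46850 = 6*10 + 46850 = 60 + 46850 = 46910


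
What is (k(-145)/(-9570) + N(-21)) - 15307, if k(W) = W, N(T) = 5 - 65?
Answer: -1014221/66 ≈ -15367.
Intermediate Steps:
N(T) = -60
(k(-145)/(-9570) + N(-21)) - 15307 = (-145/(-9570) - 60) - 15307 = (-145*(-1/9570) - 60) - 15307 = (1/66 - 60) - 15307 = -3959/66 - 15307 = -1014221/66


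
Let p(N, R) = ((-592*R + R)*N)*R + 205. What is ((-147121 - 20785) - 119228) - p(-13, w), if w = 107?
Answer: -88250006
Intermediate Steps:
p(N, R) = 205 - 591*N*R² (p(N, R) = ((-591*R)*N)*R + 205 = (-591*N*R)*R + 205 = -591*N*R² + 205 = 205 - 591*N*R²)
((-147121 - 20785) - 119228) - p(-13, w) = ((-147121 - 20785) - 119228) - (205 - 591*(-13)*107²) = (-167906 - 119228) - (205 - 591*(-13)*11449) = -287134 - (205 + 87962667) = -287134 - 1*87962872 = -287134 - 87962872 = -88250006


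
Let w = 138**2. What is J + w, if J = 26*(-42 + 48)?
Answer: 19200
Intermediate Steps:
w = 19044
J = 156 (J = 26*6 = 156)
J + w = 156 + 19044 = 19200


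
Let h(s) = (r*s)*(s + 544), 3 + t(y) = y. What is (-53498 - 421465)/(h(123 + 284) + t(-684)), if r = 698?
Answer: -158321/90055033 ≈ -0.0017580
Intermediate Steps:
t(y) = -3 + y
h(s) = 698*s*(544 + s) (h(s) = (698*s)*(s + 544) = (698*s)*(544 + s) = 698*s*(544 + s))
(-53498 - 421465)/(h(123 + 284) + t(-684)) = (-53498 - 421465)/(698*(123 + 284)*(544 + (123 + 284)) + (-3 - 684)) = -474963/(698*407*(544 + 407) - 687) = -474963/(698*407*951 - 687) = -474963/(270165786 - 687) = -474963/270165099 = -474963*1/270165099 = -158321/90055033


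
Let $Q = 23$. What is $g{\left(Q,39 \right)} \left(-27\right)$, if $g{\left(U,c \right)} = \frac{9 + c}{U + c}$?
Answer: $- \frac{648}{31} \approx -20.903$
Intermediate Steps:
$g{\left(U,c \right)} = \frac{9 + c}{U + c}$
$g{\left(Q,39 \right)} \left(-27\right) = \frac{9 + 39}{23 + 39} \left(-27\right) = \frac{1}{62} \cdot 48 \left(-27\right) = \frac{24}{31} \left(-27\right) = - \frac{648}{31}$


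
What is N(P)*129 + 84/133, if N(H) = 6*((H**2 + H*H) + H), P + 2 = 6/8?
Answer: 110343/76 ≈ 1451.9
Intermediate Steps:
P = -5/4 (P = -2 + 6/8 = -2 + 6*(1/8) = -2 + 3/4 = -5/4 ≈ -1.2500)
N(H) = 6*H + 12*H**2 (N(H) = 6*((H**2 + H**2) + H) = 6*(2*H**2 + H) = 6*(H + 2*H**2) = 6*H + 12*H**2)
N(P)*129 + 84/133 = (6*(-5/4)*(1 + 2*(-5/4)))*129 + 84/133 = (6*(-5/4)*(1 - 5/2))*129 + 84*(1/133) = (6*(-5/4)*(-3/2))*129 + 12/19 = (45/4)*129 + 12/19 = 5805/4 + 12/19 = 110343/76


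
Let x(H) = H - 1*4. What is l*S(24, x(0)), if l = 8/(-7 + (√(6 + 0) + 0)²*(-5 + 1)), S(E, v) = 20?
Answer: -160/31 ≈ -5.1613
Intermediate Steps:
x(H) = -4 + H (x(H) = H - 4 = -4 + H)
l = -8/31 (l = 8/(-7 + (√6 + 0)²*(-4)) = 8/(-7 + (√6)²*(-4)) = 8/(-7 + 6*(-4)) = 8/(-7 - 24) = 8/(-31) = 8*(-1/31) = -8/31 ≈ -0.25806)
l*S(24, x(0)) = -8/31*20 = -160/31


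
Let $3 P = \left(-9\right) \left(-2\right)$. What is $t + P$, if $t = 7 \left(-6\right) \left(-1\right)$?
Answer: $48$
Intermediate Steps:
$t = 42$ ($t = \left(-42\right) \left(-1\right) = 42$)
$P = 6$ ($P = \frac{\left(-9\right) \left(-2\right)}{3} = \frac{1}{3} \cdot 18 = 6$)
$t + P = 42 + 6 = 48$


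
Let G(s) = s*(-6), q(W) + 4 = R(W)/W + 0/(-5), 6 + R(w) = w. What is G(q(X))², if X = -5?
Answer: 2916/25 ≈ 116.64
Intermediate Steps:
R(w) = -6 + w
q(W) = -4 + (-6 + W)/W (q(W) = -4 + ((-6 + W)/W + 0/(-5)) = -4 + ((-6 + W)/W + 0*(-⅕)) = -4 + ((-6 + W)/W + 0) = -4 + (-6 + W)/W)
G(s) = -6*s
G(q(X))² = (-6*(-3 - 6/(-5)))² = (-6*(-3 - 6*(-⅕)))² = (-6*(-3 + 6/5))² = (-6*(-9/5))² = (54/5)² = 2916/25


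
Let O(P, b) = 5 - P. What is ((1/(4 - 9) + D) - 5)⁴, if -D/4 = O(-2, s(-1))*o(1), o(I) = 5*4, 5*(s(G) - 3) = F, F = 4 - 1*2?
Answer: 63780604348176/625 ≈ 1.0205e+11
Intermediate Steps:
F = 2 (F = 4 - 2 = 2)
s(G) = 17/5 (s(G) = 3 + (⅕)*2 = 3 + ⅖ = 17/5)
o(I) = 20
D = -560 (D = -4*(5 - 1*(-2))*20 = -4*(5 + 2)*20 = -28*20 = -4*140 = -560)
((1/(4 - 9) + D) - 5)⁴ = ((1/(4 - 9) - 560) - 5)⁴ = ((1/(-5) - 560) - 5)⁴ = ((-⅕ - 560) - 5)⁴ = (-2801/5 - 5)⁴ = (-2826/5)⁴ = 63780604348176/625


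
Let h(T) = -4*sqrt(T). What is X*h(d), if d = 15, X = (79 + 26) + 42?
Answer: -588*sqrt(15) ≈ -2277.3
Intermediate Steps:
X = 147 (X = 105 + 42 = 147)
X*h(d) = 147*(-4*sqrt(15)) = -588*sqrt(15)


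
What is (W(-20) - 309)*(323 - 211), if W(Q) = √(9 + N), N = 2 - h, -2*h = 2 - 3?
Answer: -34608 + 56*√42 ≈ -34245.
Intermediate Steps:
h = ½ (h = -(2 - 3)/2 = -½*(-1) = ½ ≈ 0.50000)
N = 3/2 (N = 2 - 1*½ = 2 - ½ = 3/2 ≈ 1.5000)
W(Q) = √42/2 (W(Q) = √(9 + 3/2) = √(21/2) = √42/2)
(W(-20) - 309)*(323 - 211) = (√42/2 - 309)*(323 - 211) = (-309 + √42/2)*112 = -34608 + 56*√42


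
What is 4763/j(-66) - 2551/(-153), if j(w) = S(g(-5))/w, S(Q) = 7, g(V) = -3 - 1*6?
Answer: -48078917/1071 ≈ -44892.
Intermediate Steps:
g(V) = -9 (g(V) = -3 - 6 = -9)
j(w) = 7/w
4763/j(-66) - 2551/(-153) = 4763/((7/(-66))) - 2551/(-153) = 4763/((7*(-1/66))) - 2551*(-1/153) = 4763/(-7/66) + 2551/153 = 4763*(-66/7) + 2551/153 = -314358/7 + 2551/153 = -48078917/1071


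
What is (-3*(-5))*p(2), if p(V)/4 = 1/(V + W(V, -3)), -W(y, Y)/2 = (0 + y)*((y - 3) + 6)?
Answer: -10/3 ≈ -3.3333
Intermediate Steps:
W(y, Y) = -2*y*(3 + y) (W(y, Y) = -2*(0 + y)*((y - 3) + 6) = -2*y*((-3 + y) + 6) = -2*y*(3 + y))
p(V) = 4/(V - 2*V*(3 + V))
(-3*(-5))*p(2) = (-3*(-5))*(-4/(2*(5 + 2*2))) = 15*(-4*1/2/(5 + 4)) = 15*(-4*1/2/9) = 15*(-4*1/2*1/9) = 15*(-2/9) = -10/3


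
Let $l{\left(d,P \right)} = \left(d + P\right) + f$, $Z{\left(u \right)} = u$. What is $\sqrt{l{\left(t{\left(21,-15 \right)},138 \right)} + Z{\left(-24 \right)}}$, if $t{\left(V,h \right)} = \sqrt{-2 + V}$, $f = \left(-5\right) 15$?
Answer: $\sqrt{39 + \sqrt{19}} \approx 6.5847$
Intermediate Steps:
$f = -75$
$l{\left(d,P \right)} = -75 + P + d$ ($l{\left(d,P \right)} = \left(d + P\right) - 75 = \left(P + d\right) - 75 = -75 + P + d$)
$\sqrt{l{\left(t{\left(21,-15 \right)},138 \right)} + Z{\left(-24 \right)}} = \sqrt{\left(-75 + 138 + \sqrt{-2 + 21}\right) - 24} = \sqrt{\left(-75 + 138 + \sqrt{19}\right) - 24} = \sqrt{\left(63 + \sqrt{19}\right) - 24} = \sqrt{39 + \sqrt{19}}$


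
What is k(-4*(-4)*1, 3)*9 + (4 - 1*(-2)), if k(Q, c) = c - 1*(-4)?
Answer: 69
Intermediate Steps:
k(Q, c) = 4 + c (k(Q, c) = c + 4 = 4 + c)
k(-4*(-4)*1, 3)*9 + (4 - 1*(-2)) = (4 + 3)*9 + (4 - 1*(-2)) = 7*9 + (4 + 2) = 63 + 6 = 69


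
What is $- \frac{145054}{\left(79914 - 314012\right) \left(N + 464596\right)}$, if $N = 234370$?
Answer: $\frac{72527}{81813271334} \approx 8.8649 \cdot 10^{-7}$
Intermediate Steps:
$- \frac{145054}{\left(79914 - 314012\right) \left(N + 464596\right)} = - \frac{145054}{\left(79914 - 314012\right) \left(234370 + 464596\right)} = - \frac{145054}{\left(-234098\right) 698966} = - \frac{145054}{-163626542668} = \left(-145054\right) \left(- \frac{1}{163626542668}\right) = \frac{72527}{81813271334}$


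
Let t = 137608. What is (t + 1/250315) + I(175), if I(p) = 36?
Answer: 34454357861/250315 ≈ 1.3764e+5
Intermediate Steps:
(t + 1/250315) + I(175) = (137608 + 1/250315) + 36 = 34445346521/250315 + 36 = 34454357861/250315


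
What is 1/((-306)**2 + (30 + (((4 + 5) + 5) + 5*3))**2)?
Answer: 1/97117 ≈ 1.0297e-5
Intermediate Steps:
1/((-306)**2 + (30 + (((4 + 5) + 5) + 5*3))**2) = 1/(93636 + (30 + ((9 + 5) + 15))**2) = 1/(93636 + (30 + (14 + 15))**2) = 1/(93636 + (30 + 29)**2) = 1/(93636 + 59**2) = 1/(93636 + 3481) = 1/97117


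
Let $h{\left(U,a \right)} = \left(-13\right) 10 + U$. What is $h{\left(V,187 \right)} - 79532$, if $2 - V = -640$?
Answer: $-79020$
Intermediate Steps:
$V = 642$ ($V = 2 - -640 = 2 + 640 = 642$)
$h{\left(U,a \right)} = -130 + U$
$h{\left(V,187 \right)} - 79532 = \left(-130 + 642\right) - 79532 = 512 - 79532 = -79020$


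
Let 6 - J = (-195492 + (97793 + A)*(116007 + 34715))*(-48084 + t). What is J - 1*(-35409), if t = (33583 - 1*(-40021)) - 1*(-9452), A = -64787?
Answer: -173969432389065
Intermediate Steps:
t = 83056 (t = (33583 + 40021) + 9452 = 73604 + 9452 = 83056)
J = -173969432424474 (J = 6 - (-195492 + (97793 - 64787)*(116007 + 34715))*(-48084 + 83056) = 6 - (-195492 + 33006*150722)*34972 = 6 - (-195492 + 4974730332)*34972 = 6 - 4974534840*34972 = 6 - 1*173969432424480 = 6 - 173969432424480 = -173969432424474)
J - 1*(-35409) = -173969432424474 - 1*(-35409) = -173969432424474 + 35409 = -173969432389065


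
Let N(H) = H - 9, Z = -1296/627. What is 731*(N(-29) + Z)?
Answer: -6121394/209 ≈ -29289.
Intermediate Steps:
Z = -432/209 (Z = -1296*1/627 = -432/209 ≈ -2.0670)
N(H) = -9 + H
731*(N(-29) + Z) = 731*((-9 - 29) - 432/209) = 731*(-38 - 432/209) = 731*(-8374/209) = -6121394/209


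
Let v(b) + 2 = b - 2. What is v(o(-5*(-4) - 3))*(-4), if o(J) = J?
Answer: -52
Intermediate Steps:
v(b) = -4 + b (v(b) = -2 + (b - 2) = -2 + (-2 + b) = -4 + b)
v(o(-5*(-4) - 3))*(-4) = (-4 + (-5*(-4) - 3))*(-4) = (-4 + (20 - 3))*(-4) = (-4 + 17)*(-4) = 13*(-4) = -52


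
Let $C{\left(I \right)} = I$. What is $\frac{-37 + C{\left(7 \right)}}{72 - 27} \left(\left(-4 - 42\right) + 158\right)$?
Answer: $- \frac{224}{3} \approx -74.667$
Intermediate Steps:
$\frac{-37 + C{\left(7 \right)}}{72 - 27} \left(\left(-4 - 42\right) + 158\right) = \frac{-37 + 7}{72 - 27} \left(\left(-4 - 42\right) + 158\right) = - \frac{30}{45} \left(\left(-4 - 42\right) + 158\right) = \left(-30\right) \frac{1}{45} \left(-46 + 158\right) = \left(- \frac{2}{3}\right) 112 = - \frac{224}{3}$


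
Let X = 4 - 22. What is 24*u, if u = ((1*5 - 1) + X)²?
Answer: 4704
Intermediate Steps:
X = -18
u = 196 (u = ((1*5 - 1) - 18)² = ((5 - 1) - 18)² = (4 - 18)² = (-14)² = 196)
24*u = 24*196 = 4704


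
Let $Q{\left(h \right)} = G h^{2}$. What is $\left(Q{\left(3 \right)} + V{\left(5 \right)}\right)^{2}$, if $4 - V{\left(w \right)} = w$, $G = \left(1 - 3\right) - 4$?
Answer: $3025$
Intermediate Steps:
$G = -6$ ($G = -2 - 4 = -6$)
$V{\left(w \right)} = 4 - w$
$Q{\left(h \right)} = - 6 h^{2}$
$\left(Q{\left(3 \right)} + V{\left(5 \right)}\right)^{2} = \left(- 6 \cdot 3^{2} + \left(4 - 5\right)\right)^{2} = \left(\left(-6\right) 9 + \left(4 - 5\right)\right)^{2} = \left(-54 - 1\right)^{2} = \left(-55\right)^{2} = 3025$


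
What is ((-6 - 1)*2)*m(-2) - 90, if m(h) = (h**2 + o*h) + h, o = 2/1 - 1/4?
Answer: -69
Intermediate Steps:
o = 7/4 (o = 2*1 - 1*1/4 = 2 - 1/4 = 7/4 ≈ 1.7500)
m(h) = h**2 + 11*h/4 (m(h) = (h**2 + 7*h/4) + h = h**2 + 11*h/4)
((-6 - 1)*2)*m(-2) - 90 = ((-6 - 1)*2)*((1/4)*(-2)*(11 + 4*(-2))) - 90 = (-7*2)*((1/4)*(-2)*(11 - 8)) - 90 = -7*(-2)*3/2 - 90 = -14*(-3/2) - 90 = 21 - 90 = -69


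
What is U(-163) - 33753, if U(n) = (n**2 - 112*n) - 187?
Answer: 10885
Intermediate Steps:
U(n) = -187 + n**2 - 112*n
U(-163) - 33753 = (-187 + (-163)**2 - 112*(-163)) - 33753 = (-187 + 26569 + 18256) - 33753 = 44638 - 33753 = 10885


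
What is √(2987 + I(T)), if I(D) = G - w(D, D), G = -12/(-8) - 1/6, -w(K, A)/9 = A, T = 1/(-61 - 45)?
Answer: √302183634/318 ≈ 54.665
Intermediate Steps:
T = -1/106 (T = 1/(-106) = -1/106 ≈ -0.0094340)
w(K, A) = -9*A
G = 4/3 (G = -12*(-⅛) - 1*⅙ = 3/2 - ⅙ = 4/3 ≈ 1.3333)
I(D) = 4/3 + 9*D (I(D) = 4/3 - (-9)*D = 4/3 + 9*D)
√(2987 + I(T)) = √(2987 + (4/3 + 9*(-1/106))) = √(2987 + (4/3 - 9/106)) = √(2987 + 397/318) = √(950263/318) = √302183634/318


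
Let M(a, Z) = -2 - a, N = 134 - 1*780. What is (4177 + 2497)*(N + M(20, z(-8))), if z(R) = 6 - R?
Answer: -4458232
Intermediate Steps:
N = -646 (N = 134 - 780 = -646)
(4177 + 2497)*(N + M(20, z(-8))) = (4177 + 2497)*(-646 + (-2 - 1*20)) = 6674*(-646 + (-2 - 20)) = 6674*(-646 - 22) = 6674*(-668) = -4458232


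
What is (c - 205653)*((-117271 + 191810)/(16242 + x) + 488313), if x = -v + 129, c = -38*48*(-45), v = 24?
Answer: -328808275835650/5449 ≈ -6.0343e+10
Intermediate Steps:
c = 82080 (c = -1824*(-45) = 82080)
x = 105 (x = -1*24 + 129 = -24 + 129 = 105)
(c - 205653)*((-117271 + 191810)/(16242 + x) + 488313) = (82080 - 205653)*((-117271 + 191810)/(16242 + 105) + 488313) = -123573*(74539/16347 + 488313) = -123573*7982527150/16347 = -328808275835650/5449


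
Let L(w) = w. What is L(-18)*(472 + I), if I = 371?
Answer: -15174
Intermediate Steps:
L(-18)*(472 + I) = -18*(472 + 371) = -18*843 = -15174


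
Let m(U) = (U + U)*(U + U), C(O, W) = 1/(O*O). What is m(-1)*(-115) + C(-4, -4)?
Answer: -7359/16 ≈ -459.94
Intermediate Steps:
C(O, W) = O⁻² (C(O, W) = 1/(O²) = O⁻²)
m(U) = 4*U² (m(U) = (2*U)*(2*U) = 4*U²)
m(-1)*(-115) + C(-4, -4) = (4*(-1)²)*(-115) + (-4)⁻² = (4*1)*(-115) + 1/16 = 4*(-115) + 1/16 = -460 + 1/16 = -7359/16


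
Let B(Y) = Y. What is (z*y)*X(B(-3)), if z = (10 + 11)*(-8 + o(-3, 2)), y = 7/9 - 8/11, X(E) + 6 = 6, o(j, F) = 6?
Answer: 0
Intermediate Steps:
X(E) = 0 (X(E) = -6 + 6 = 0)
y = 5/99 (y = 7*(⅑) - 8*1/11 = 7/9 - 8/11 = 5/99 ≈ 0.050505)
z = -42 (z = (10 + 11)*(-8 + 6) = 21*(-2) = -42)
(z*y)*X(B(-3)) = -42*5/99*0 = -70/33*0 = 0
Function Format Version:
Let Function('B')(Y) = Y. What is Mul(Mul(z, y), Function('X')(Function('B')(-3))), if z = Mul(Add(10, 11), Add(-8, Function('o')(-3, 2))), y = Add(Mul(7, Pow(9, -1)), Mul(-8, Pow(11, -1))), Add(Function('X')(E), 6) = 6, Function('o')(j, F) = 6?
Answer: 0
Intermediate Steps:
Function('X')(E) = 0 (Function('X')(E) = Add(-6, 6) = 0)
y = Rational(5, 99) (y = Add(Mul(7, Rational(1, 9)), Mul(-8, Rational(1, 11))) = Add(Rational(7, 9), Rational(-8, 11)) = Rational(5, 99) ≈ 0.050505)
z = -42 (z = Mul(Add(10, 11), Add(-8, 6)) = Mul(21, -2) = -42)
Mul(Mul(z, y), Function('X')(Function('B')(-3))) = Mul(Mul(-42, Rational(5, 99)), 0) = Mul(Rational(-70, 33), 0) = 0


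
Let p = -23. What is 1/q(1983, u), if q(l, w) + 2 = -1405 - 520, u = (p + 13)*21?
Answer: -1/1927 ≈ -0.00051894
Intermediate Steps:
u = -210 (u = (-23 + 13)*21 = -10*21 = -210)
q(l, w) = -1927 (q(l, w) = -2 + (-1405 - 520) = -2 - 1925 = -1927)
1/q(1983, u) = 1/(-1927) = -1/1927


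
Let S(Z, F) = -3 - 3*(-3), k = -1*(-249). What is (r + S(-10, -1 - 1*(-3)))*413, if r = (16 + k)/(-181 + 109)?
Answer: 68971/72 ≈ 957.93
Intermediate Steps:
k = 249
r = -265/72 (r = (16 + 249)/(-181 + 109) = 265/(-72) = 265*(-1/72) = -265/72 ≈ -3.6806)
S(Z, F) = 6 (S(Z, F) = -3 + 9 = 6)
(r + S(-10, -1 - 1*(-3)))*413 = (-265/72 + 6)*413 = (167/72)*413 = 68971/72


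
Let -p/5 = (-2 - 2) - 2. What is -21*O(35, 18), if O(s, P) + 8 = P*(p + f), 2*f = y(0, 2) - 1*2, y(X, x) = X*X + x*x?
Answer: -11550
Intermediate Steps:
y(X, x) = X**2 + x**2
f = 1 (f = ((0**2 + 2**2) - 1*2)/2 = ((0 + 4) - 2)/2 = (4 - 2)/2 = (1/2)*2 = 1)
p = 30 (p = -5*((-2 - 2) - 2) = -5*(-4 - 2) = -5*(-6) = 30)
O(s, P) = -8 + 31*P (O(s, P) = -8 + P*(30 + 1) = -8 + P*31 = -8 + 31*P)
-21*O(35, 18) = -21*(-8 + 31*18) = -21*(-8 + 558) = -21*550 = -11550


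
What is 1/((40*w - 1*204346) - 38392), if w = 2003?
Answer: -1/162618 ≈ -6.1494e-6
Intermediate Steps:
1/((40*w - 1*204346) - 38392) = 1/((40*2003 - 1*204346) - 38392) = 1/((80120 - 204346) - 38392) = 1/(-124226 - 38392) = 1/(-162618) = -1/162618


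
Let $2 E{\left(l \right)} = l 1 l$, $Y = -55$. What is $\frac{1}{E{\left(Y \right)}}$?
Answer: $\frac{2}{3025} \approx 0.00066116$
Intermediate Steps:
$E{\left(l \right)} = \frac{l^{2}}{2}$ ($E{\left(l \right)} = \frac{l 1 l}{2} = \frac{l l}{2} = \frac{l^{2}}{2}$)
$\frac{1}{E{\left(Y \right)}} = \frac{1}{\frac{1}{2} \left(-55\right)^{2}} = \frac{1}{\frac{1}{2} \cdot 3025} = \frac{1}{\frac{3025}{2}} = \frac{2}{3025}$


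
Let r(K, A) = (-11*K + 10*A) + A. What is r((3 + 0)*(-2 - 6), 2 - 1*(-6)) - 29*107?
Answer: -2751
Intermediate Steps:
r(K, A) = -11*K + 11*A
r((3 + 0)*(-2 - 6), 2 - 1*(-6)) - 29*107 = (-11*(3 + 0)*(-2 - 6) + 11*(2 - 1*(-6))) - 29*107 = (-33*(-8) + 11*(2 + 6)) - 3103 = (-11*(-24) + 11*8) - 3103 = (264 + 88) - 3103 = 352 - 3103 = -2751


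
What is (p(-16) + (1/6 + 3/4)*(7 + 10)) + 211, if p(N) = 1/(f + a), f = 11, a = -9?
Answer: 2725/12 ≈ 227.08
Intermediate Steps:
p(N) = ½ (p(N) = 1/(11 - 9) = 1/2 = ½)
(p(-16) + (1/6 + 3/4)*(7 + 10)) + 211 = (½ + (1/6 + 3/4)*(7 + 10)) + 211 = (½ + (1*(⅙) + 3*(¼))*17) + 211 = (½ + (⅙ + ¾)*17) + 211 = (½ + (11/12)*17) + 211 = (½ + 187/12) + 211 = 193/12 + 211 = 2725/12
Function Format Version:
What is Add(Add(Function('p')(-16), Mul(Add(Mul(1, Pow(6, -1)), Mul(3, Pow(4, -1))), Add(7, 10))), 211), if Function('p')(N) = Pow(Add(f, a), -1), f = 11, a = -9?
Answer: Rational(2725, 12) ≈ 227.08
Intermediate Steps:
Function('p')(N) = Rational(1, 2) (Function('p')(N) = Pow(Add(11, -9), -1) = Pow(2, -1) = Rational(1, 2))
Add(Add(Function('p')(-16), Mul(Add(Mul(1, Pow(6, -1)), Mul(3, Pow(4, -1))), Add(7, 10))), 211) = Add(Add(Rational(1, 2), Mul(Add(Mul(1, Pow(6, -1)), Mul(3, Pow(4, -1))), Add(7, 10))), 211) = Add(Add(Rational(1, 2), Mul(Add(Mul(1, Rational(1, 6)), Mul(3, Rational(1, 4))), 17)), 211) = Add(Add(Rational(1, 2), Mul(Add(Rational(1, 6), Rational(3, 4)), 17)), 211) = Add(Add(Rational(1, 2), Mul(Rational(11, 12), 17)), 211) = Add(Add(Rational(1, 2), Rational(187, 12)), 211) = Add(Rational(193, 12), 211) = Rational(2725, 12)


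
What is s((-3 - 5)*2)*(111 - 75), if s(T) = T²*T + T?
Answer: -148032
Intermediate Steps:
s(T) = T + T³ (s(T) = T³ + T = T + T³)
s((-3 - 5)*2)*(111 - 75) = ((-3 - 5)*2 + ((-3 - 5)*2)³)*(111 - 75) = (-8*2 + (-8*2)³)*36 = (-16 + (-16)³)*36 = (-16 - 4096)*36 = -4112*36 = -148032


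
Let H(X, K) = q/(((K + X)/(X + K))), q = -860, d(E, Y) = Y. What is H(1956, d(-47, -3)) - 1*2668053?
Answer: -2668913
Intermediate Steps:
H(X, K) = -860 (H(X, K) = -860*(X + K)/(K + X) = -860/((K + X)/(K + X)) = -860/1 = -860*1 = -860)
H(1956, d(-47, -3)) - 1*2668053 = -860 - 1*2668053 = -860 - 2668053 = -2668913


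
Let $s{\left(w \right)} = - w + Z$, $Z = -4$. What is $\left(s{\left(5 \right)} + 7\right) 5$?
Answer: $-10$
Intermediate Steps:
$s{\left(w \right)} = -4 - w$ ($s{\left(w \right)} = - w - 4 = -4 - w$)
$\left(s{\left(5 \right)} + 7\right) 5 = \left(\left(-4 - 5\right) + 7\right) 5 = \left(-9 + 7\right) 5 = \left(-2\right) 5 = -10$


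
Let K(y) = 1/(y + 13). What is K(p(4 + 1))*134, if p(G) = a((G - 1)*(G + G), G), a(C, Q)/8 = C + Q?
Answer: 134/373 ≈ 0.35925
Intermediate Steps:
a(C, Q) = 8*C + 8*Q (a(C, Q) = 8*(C + Q) = 8*C + 8*Q)
p(G) = 8*G + 16*G*(-1 + G) (p(G) = 8*((G - 1)*(G + G)) + 8*G = 8*((-1 + G)*(2*G)) + 8*G = 8*(2*G*(-1 + G)) + 8*G = 16*G*(-1 + G) + 8*G = 8*G + 16*G*(-1 + G))
K(y) = 1/(13 + y)
K(p(4 + 1))*134 = 134/(13 + 8*(4 + 1)*(-1 + 2*(4 + 1))) = 134/(13 + 8*5*(-1 + 2*5)) = 134/(13 + 8*5*(-1 + 10)) = 134/(13 + 8*5*9) = 134/(13 + 360) = 134/373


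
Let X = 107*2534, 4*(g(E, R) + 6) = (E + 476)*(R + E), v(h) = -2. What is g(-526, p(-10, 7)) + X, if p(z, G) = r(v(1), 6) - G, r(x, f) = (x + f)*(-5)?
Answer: 556089/2 ≈ 2.7804e+5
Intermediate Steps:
r(x, f) = -5*f - 5*x (r(x, f) = (f + x)*(-5) = -5*f - 5*x)
p(z, G) = -20 - G (p(z, G) = (-5*6 - 5*(-2)) - G = (-30 + 10) - G = -20 - G)
g(E, R) = -6 + (476 + E)*(E + R)/4 (g(E, R) = -6 + ((E + 476)*(R + E))/4 = -6 + ((476 + E)*(E + R))/4 = -6 + (476 + E)*(E + R)/4)
X = 271138
g(-526, p(-10, 7)) + X = (-6 + 119*(-526) + 119*(-20 - 1*7) + (¼)*(-526)² + (¼)*(-526)*(-20 - 1*7)) + 271138 = (-6 - 62594 + 119*(-20 - 7) + (¼)*276676 + (¼)*(-526)*(-20 - 7)) + 271138 = (-6 - 62594 + 119*(-27) + 69169 + (¼)*(-526)*(-27)) + 271138 = (-6 - 62594 - 3213 + 69169 + 7101/2) + 271138 = 13813/2 + 271138 = 556089/2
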